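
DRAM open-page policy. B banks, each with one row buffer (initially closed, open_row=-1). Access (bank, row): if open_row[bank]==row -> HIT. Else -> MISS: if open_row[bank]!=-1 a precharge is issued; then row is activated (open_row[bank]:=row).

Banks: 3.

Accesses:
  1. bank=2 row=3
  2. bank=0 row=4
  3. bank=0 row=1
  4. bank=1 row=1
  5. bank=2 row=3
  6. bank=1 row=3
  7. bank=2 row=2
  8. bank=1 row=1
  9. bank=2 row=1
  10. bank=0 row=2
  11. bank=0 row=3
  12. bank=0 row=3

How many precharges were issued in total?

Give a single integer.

Answer: 7

Derivation:
Acc 1: bank2 row3 -> MISS (open row3); precharges=0
Acc 2: bank0 row4 -> MISS (open row4); precharges=0
Acc 3: bank0 row1 -> MISS (open row1); precharges=1
Acc 4: bank1 row1 -> MISS (open row1); precharges=1
Acc 5: bank2 row3 -> HIT
Acc 6: bank1 row3 -> MISS (open row3); precharges=2
Acc 7: bank2 row2 -> MISS (open row2); precharges=3
Acc 8: bank1 row1 -> MISS (open row1); precharges=4
Acc 9: bank2 row1 -> MISS (open row1); precharges=5
Acc 10: bank0 row2 -> MISS (open row2); precharges=6
Acc 11: bank0 row3 -> MISS (open row3); precharges=7
Acc 12: bank0 row3 -> HIT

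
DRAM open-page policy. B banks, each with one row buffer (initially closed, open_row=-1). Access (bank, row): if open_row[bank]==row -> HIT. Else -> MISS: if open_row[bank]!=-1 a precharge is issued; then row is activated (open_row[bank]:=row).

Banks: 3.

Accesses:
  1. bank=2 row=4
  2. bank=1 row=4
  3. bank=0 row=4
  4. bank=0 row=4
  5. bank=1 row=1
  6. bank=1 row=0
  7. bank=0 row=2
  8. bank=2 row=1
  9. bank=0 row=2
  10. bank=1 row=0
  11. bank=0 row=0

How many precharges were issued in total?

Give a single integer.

Answer: 5

Derivation:
Acc 1: bank2 row4 -> MISS (open row4); precharges=0
Acc 2: bank1 row4 -> MISS (open row4); precharges=0
Acc 3: bank0 row4 -> MISS (open row4); precharges=0
Acc 4: bank0 row4 -> HIT
Acc 5: bank1 row1 -> MISS (open row1); precharges=1
Acc 6: bank1 row0 -> MISS (open row0); precharges=2
Acc 7: bank0 row2 -> MISS (open row2); precharges=3
Acc 8: bank2 row1 -> MISS (open row1); precharges=4
Acc 9: bank0 row2 -> HIT
Acc 10: bank1 row0 -> HIT
Acc 11: bank0 row0 -> MISS (open row0); precharges=5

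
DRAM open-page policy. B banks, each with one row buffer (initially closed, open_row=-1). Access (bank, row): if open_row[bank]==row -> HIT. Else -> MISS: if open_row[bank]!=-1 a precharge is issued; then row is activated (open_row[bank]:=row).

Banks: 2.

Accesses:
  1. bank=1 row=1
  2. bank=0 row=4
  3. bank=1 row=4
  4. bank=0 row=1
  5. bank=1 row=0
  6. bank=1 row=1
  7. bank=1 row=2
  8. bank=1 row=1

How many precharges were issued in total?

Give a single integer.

Answer: 6

Derivation:
Acc 1: bank1 row1 -> MISS (open row1); precharges=0
Acc 2: bank0 row4 -> MISS (open row4); precharges=0
Acc 3: bank1 row4 -> MISS (open row4); precharges=1
Acc 4: bank0 row1 -> MISS (open row1); precharges=2
Acc 5: bank1 row0 -> MISS (open row0); precharges=3
Acc 6: bank1 row1 -> MISS (open row1); precharges=4
Acc 7: bank1 row2 -> MISS (open row2); precharges=5
Acc 8: bank1 row1 -> MISS (open row1); precharges=6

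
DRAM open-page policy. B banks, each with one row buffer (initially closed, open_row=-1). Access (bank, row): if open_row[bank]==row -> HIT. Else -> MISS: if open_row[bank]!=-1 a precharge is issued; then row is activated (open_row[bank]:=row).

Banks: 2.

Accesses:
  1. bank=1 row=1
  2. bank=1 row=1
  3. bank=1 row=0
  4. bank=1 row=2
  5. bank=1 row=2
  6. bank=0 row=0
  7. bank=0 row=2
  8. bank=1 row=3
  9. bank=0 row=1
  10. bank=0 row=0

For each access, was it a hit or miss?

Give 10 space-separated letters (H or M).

Acc 1: bank1 row1 -> MISS (open row1); precharges=0
Acc 2: bank1 row1 -> HIT
Acc 3: bank1 row0 -> MISS (open row0); precharges=1
Acc 4: bank1 row2 -> MISS (open row2); precharges=2
Acc 5: bank1 row2 -> HIT
Acc 6: bank0 row0 -> MISS (open row0); precharges=2
Acc 7: bank0 row2 -> MISS (open row2); precharges=3
Acc 8: bank1 row3 -> MISS (open row3); precharges=4
Acc 9: bank0 row1 -> MISS (open row1); precharges=5
Acc 10: bank0 row0 -> MISS (open row0); precharges=6

Answer: M H M M H M M M M M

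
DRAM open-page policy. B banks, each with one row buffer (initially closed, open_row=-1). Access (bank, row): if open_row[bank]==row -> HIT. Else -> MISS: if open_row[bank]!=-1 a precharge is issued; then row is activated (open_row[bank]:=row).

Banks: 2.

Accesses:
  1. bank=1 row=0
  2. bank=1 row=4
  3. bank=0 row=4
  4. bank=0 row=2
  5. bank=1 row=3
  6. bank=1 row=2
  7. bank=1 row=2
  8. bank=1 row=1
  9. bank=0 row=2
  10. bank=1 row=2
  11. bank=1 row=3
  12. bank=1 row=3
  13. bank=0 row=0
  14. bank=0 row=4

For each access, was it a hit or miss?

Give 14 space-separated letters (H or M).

Answer: M M M M M M H M H M M H M M

Derivation:
Acc 1: bank1 row0 -> MISS (open row0); precharges=0
Acc 2: bank1 row4 -> MISS (open row4); precharges=1
Acc 3: bank0 row4 -> MISS (open row4); precharges=1
Acc 4: bank0 row2 -> MISS (open row2); precharges=2
Acc 5: bank1 row3 -> MISS (open row3); precharges=3
Acc 6: bank1 row2 -> MISS (open row2); precharges=4
Acc 7: bank1 row2 -> HIT
Acc 8: bank1 row1 -> MISS (open row1); precharges=5
Acc 9: bank0 row2 -> HIT
Acc 10: bank1 row2 -> MISS (open row2); precharges=6
Acc 11: bank1 row3 -> MISS (open row3); precharges=7
Acc 12: bank1 row3 -> HIT
Acc 13: bank0 row0 -> MISS (open row0); precharges=8
Acc 14: bank0 row4 -> MISS (open row4); precharges=9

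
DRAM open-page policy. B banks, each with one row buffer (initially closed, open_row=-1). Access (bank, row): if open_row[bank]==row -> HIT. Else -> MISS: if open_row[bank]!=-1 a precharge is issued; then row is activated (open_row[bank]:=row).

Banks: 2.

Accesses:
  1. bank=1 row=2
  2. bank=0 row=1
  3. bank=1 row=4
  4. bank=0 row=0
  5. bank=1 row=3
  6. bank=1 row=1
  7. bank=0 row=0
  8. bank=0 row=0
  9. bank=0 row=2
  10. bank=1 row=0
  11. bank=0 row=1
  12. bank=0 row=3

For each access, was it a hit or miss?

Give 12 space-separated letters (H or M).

Acc 1: bank1 row2 -> MISS (open row2); precharges=0
Acc 2: bank0 row1 -> MISS (open row1); precharges=0
Acc 3: bank1 row4 -> MISS (open row4); precharges=1
Acc 4: bank0 row0 -> MISS (open row0); precharges=2
Acc 5: bank1 row3 -> MISS (open row3); precharges=3
Acc 6: bank1 row1 -> MISS (open row1); precharges=4
Acc 7: bank0 row0 -> HIT
Acc 8: bank0 row0 -> HIT
Acc 9: bank0 row2 -> MISS (open row2); precharges=5
Acc 10: bank1 row0 -> MISS (open row0); precharges=6
Acc 11: bank0 row1 -> MISS (open row1); precharges=7
Acc 12: bank0 row3 -> MISS (open row3); precharges=8

Answer: M M M M M M H H M M M M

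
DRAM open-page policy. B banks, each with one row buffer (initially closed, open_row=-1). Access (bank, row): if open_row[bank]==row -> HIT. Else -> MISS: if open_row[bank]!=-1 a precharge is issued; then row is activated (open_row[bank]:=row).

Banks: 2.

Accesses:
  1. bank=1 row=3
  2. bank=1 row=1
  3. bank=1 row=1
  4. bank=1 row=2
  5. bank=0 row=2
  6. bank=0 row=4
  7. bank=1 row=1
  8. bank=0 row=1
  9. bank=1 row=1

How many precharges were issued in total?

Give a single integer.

Answer: 5

Derivation:
Acc 1: bank1 row3 -> MISS (open row3); precharges=0
Acc 2: bank1 row1 -> MISS (open row1); precharges=1
Acc 3: bank1 row1 -> HIT
Acc 4: bank1 row2 -> MISS (open row2); precharges=2
Acc 5: bank0 row2 -> MISS (open row2); precharges=2
Acc 6: bank0 row4 -> MISS (open row4); precharges=3
Acc 7: bank1 row1 -> MISS (open row1); precharges=4
Acc 8: bank0 row1 -> MISS (open row1); precharges=5
Acc 9: bank1 row1 -> HIT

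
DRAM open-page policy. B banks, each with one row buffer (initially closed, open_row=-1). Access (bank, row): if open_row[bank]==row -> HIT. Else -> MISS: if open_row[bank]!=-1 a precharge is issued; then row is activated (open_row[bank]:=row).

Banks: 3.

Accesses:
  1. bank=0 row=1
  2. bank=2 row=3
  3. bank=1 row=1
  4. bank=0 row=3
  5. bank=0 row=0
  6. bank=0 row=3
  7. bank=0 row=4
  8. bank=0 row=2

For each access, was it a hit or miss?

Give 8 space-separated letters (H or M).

Answer: M M M M M M M M

Derivation:
Acc 1: bank0 row1 -> MISS (open row1); precharges=0
Acc 2: bank2 row3 -> MISS (open row3); precharges=0
Acc 3: bank1 row1 -> MISS (open row1); precharges=0
Acc 4: bank0 row3 -> MISS (open row3); precharges=1
Acc 5: bank0 row0 -> MISS (open row0); precharges=2
Acc 6: bank0 row3 -> MISS (open row3); precharges=3
Acc 7: bank0 row4 -> MISS (open row4); precharges=4
Acc 8: bank0 row2 -> MISS (open row2); precharges=5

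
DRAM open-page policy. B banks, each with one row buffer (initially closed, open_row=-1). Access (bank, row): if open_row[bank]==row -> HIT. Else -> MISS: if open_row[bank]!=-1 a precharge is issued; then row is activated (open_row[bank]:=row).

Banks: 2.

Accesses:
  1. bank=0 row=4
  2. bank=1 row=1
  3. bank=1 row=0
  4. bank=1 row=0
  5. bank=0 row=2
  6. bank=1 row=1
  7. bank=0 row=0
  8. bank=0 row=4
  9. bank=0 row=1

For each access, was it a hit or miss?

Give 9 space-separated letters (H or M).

Acc 1: bank0 row4 -> MISS (open row4); precharges=0
Acc 2: bank1 row1 -> MISS (open row1); precharges=0
Acc 3: bank1 row0 -> MISS (open row0); precharges=1
Acc 4: bank1 row0 -> HIT
Acc 5: bank0 row2 -> MISS (open row2); precharges=2
Acc 6: bank1 row1 -> MISS (open row1); precharges=3
Acc 7: bank0 row0 -> MISS (open row0); precharges=4
Acc 8: bank0 row4 -> MISS (open row4); precharges=5
Acc 9: bank0 row1 -> MISS (open row1); precharges=6

Answer: M M M H M M M M M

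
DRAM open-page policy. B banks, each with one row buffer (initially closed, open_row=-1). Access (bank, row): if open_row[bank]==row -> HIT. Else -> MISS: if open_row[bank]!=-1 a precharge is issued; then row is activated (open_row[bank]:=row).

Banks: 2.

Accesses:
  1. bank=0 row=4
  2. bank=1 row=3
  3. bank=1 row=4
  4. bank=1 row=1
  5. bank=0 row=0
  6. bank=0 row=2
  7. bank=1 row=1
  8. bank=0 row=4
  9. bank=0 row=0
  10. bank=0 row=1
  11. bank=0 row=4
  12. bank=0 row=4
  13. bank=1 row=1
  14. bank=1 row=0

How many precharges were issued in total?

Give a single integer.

Acc 1: bank0 row4 -> MISS (open row4); precharges=0
Acc 2: bank1 row3 -> MISS (open row3); precharges=0
Acc 3: bank1 row4 -> MISS (open row4); precharges=1
Acc 4: bank1 row1 -> MISS (open row1); precharges=2
Acc 5: bank0 row0 -> MISS (open row0); precharges=3
Acc 6: bank0 row2 -> MISS (open row2); precharges=4
Acc 7: bank1 row1 -> HIT
Acc 8: bank0 row4 -> MISS (open row4); precharges=5
Acc 9: bank0 row0 -> MISS (open row0); precharges=6
Acc 10: bank0 row1 -> MISS (open row1); precharges=7
Acc 11: bank0 row4 -> MISS (open row4); precharges=8
Acc 12: bank0 row4 -> HIT
Acc 13: bank1 row1 -> HIT
Acc 14: bank1 row0 -> MISS (open row0); precharges=9

Answer: 9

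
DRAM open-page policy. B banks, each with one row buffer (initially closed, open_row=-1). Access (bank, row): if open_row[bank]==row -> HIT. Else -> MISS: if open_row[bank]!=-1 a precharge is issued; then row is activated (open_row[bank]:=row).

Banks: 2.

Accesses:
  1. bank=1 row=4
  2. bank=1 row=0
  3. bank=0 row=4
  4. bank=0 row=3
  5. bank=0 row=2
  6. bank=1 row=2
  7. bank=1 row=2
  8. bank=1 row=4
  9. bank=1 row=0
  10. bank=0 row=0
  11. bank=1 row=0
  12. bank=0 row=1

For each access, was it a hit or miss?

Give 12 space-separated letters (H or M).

Acc 1: bank1 row4 -> MISS (open row4); precharges=0
Acc 2: bank1 row0 -> MISS (open row0); precharges=1
Acc 3: bank0 row4 -> MISS (open row4); precharges=1
Acc 4: bank0 row3 -> MISS (open row3); precharges=2
Acc 5: bank0 row2 -> MISS (open row2); precharges=3
Acc 6: bank1 row2 -> MISS (open row2); precharges=4
Acc 7: bank1 row2 -> HIT
Acc 8: bank1 row4 -> MISS (open row4); precharges=5
Acc 9: bank1 row0 -> MISS (open row0); precharges=6
Acc 10: bank0 row0 -> MISS (open row0); precharges=7
Acc 11: bank1 row0 -> HIT
Acc 12: bank0 row1 -> MISS (open row1); precharges=8

Answer: M M M M M M H M M M H M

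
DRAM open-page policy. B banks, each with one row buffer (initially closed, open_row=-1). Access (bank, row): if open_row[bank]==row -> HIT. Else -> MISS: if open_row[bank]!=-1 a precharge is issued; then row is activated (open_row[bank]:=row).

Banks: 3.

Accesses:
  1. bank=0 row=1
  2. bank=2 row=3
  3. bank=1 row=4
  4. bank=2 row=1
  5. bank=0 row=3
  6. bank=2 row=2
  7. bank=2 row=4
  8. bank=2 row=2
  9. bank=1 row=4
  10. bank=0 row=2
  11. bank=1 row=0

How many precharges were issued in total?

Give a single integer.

Acc 1: bank0 row1 -> MISS (open row1); precharges=0
Acc 2: bank2 row3 -> MISS (open row3); precharges=0
Acc 3: bank1 row4 -> MISS (open row4); precharges=0
Acc 4: bank2 row1 -> MISS (open row1); precharges=1
Acc 5: bank0 row3 -> MISS (open row3); precharges=2
Acc 6: bank2 row2 -> MISS (open row2); precharges=3
Acc 7: bank2 row4 -> MISS (open row4); precharges=4
Acc 8: bank2 row2 -> MISS (open row2); precharges=5
Acc 9: bank1 row4 -> HIT
Acc 10: bank0 row2 -> MISS (open row2); precharges=6
Acc 11: bank1 row0 -> MISS (open row0); precharges=7

Answer: 7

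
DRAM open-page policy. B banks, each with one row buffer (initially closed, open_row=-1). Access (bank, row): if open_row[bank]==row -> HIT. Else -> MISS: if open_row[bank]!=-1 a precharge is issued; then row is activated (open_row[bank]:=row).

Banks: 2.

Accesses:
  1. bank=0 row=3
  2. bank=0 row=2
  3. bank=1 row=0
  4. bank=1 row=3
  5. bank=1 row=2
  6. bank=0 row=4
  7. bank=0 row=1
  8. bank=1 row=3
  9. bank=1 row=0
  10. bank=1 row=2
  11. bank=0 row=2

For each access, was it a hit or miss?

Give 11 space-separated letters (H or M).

Acc 1: bank0 row3 -> MISS (open row3); precharges=0
Acc 2: bank0 row2 -> MISS (open row2); precharges=1
Acc 3: bank1 row0 -> MISS (open row0); precharges=1
Acc 4: bank1 row3 -> MISS (open row3); precharges=2
Acc 5: bank1 row2 -> MISS (open row2); precharges=3
Acc 6: bank0 row4 -> MISS (open row4); precharges=4
Acc 7: bank0 row1 -> MISS (open row1); precharges=5
Acc 8: bank1 row3 -> MISS (open row3); precharges=6
Acc 9: bank1 row0 -> MISS (open row0); precharges=7
Acc 10: bank1 row2 -> MISS (open row2); precharges=8
Acc 11: bank0 row2 -> MISS (open row2); precharges=9

Answer: M M M M M M M M M M M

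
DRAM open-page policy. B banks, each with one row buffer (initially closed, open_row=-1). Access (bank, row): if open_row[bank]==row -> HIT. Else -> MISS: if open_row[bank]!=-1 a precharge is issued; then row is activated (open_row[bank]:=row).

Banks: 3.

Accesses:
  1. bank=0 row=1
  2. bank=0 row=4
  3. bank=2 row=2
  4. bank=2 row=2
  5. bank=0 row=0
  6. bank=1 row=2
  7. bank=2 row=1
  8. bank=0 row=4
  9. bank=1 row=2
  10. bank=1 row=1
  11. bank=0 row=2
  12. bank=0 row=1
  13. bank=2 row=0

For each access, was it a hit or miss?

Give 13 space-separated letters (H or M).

Answer: M M M H M M M M H M M M M

Derivation:
Acc 1: bank0 row1 -> MISS (open row1); precharges=0
Acc 2: bank0 row4 -> MISS (open row4); precharges=1
Acc 3: bank2 row2 -> MISS (open row2); precharges=1
Acc 4: bank2 row2 -> HIT
Acc 5: bank0 row0 -> MISS (open row0); precharges=2
Acc 6: bank1 row2 -> MISS (open row2); precharges=2
Acc 7: bank2 row1 -> MISS (open row1); precharges=3
Acc 8: bank0 row4 -> MISS (open row4); precharges=4
Acc 9: bank1 row2 -> HIT
Acc 10: bank1 row1 -> MISS (open row1); precharges=5
Acc 11: bank0 row2 -> MISS (open row2); precharges=6
Acc 12: bank0 row1 -> MISS (open row1); precharges=7
Acc 13: bank2 row0 -> MISS (open row0); precharges=8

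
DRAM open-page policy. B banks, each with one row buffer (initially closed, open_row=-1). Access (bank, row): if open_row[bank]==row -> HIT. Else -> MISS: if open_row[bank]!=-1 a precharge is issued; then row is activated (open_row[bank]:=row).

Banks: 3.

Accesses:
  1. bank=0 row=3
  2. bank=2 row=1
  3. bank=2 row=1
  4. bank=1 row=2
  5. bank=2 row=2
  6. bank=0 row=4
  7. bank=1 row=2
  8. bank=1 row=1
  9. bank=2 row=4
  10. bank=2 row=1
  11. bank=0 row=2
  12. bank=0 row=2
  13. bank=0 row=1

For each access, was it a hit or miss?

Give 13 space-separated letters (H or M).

Answer: M M H M M M H M M M M H M

Derivation:
Acc 1: bank0 row3 -> MISS (open row3); precharges=0
Acc 2: bank2 row1 -> MISS (open row1); precharges=0
Acc 3: bank2 row1 -> HIT
Acc 4: bank1 row2 -> MISS (open row2); precharges=0
Acc 5: bank2 row2 -> MISS (open row2); precharges=1
Acc 6: bank0 row4 -> MISS (open row4); precharges=2
Acc 7: bank1 row2 -> HIT
Acc 8: bank1 row1 -> MISS (open row1); precharges=3
Acc 9: bank2 row4 -> MISS (open row4); precharges=4
Acc 10: bank2 row1 -> MISS (open row1); precharges=5
Acc 11: bank0 row2 -> MISS (open row2); precharges=6
Acc 12: bank0 row2 -> HIT
Acc 13: bank0 row1 -> MISS (open row1); precharges=7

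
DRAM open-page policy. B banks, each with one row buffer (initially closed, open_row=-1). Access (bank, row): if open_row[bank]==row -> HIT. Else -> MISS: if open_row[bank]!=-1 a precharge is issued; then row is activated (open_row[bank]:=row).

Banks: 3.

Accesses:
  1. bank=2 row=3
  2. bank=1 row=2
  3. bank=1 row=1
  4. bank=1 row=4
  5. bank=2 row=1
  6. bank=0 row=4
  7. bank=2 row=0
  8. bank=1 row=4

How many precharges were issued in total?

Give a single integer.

Answer: 4

Derivation:
Acc 1: bank2 row3 -> MISS (open row3); precharges=0
Acc 2: bank1 row2 -> MISS (open row2); precharges=0
Acc 3: bank1 row1 -> MISS (open row1); precharges=1
Acc 4: bank1 row4 -> MISS (open row4); precharges=2
Acc 5: bank2 row1 -> MISS (open row1); precharges=3
Acc 6: bank0 row4 -> MISS (open row4); precharges=3
Acc 7: bank2 row0 -> MISS (open row0); precharges=4
Acc 8: bank1 row4 -> HIT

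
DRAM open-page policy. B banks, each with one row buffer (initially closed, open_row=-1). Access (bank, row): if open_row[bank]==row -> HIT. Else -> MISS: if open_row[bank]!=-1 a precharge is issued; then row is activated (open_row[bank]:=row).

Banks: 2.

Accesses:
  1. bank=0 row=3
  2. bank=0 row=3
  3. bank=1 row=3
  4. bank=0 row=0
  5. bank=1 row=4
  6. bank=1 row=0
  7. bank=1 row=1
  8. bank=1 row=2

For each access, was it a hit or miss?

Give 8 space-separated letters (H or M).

Acc 1: bank0 row3 -> MISS (open row3); precharges=0
Acc 2: bank0 row3 -> HIT
Acc 3: bank1 row3 -> MISS (open row3); precharges=0
Acc 4: bank0 row0 -> MISS (open row0); precharges=1
Acc 5: bank1 row4 -> MISS (open row4); precharges=2
Acc 6: bank1 row0 -> MISS (open row0); precharges=3
Acc 7: bank1 row1 -> MISS (open row1); precharges=4
Acc 8: bank1 row2 -> MISS (open row2); precharges=5

Answer: M H M M M M M M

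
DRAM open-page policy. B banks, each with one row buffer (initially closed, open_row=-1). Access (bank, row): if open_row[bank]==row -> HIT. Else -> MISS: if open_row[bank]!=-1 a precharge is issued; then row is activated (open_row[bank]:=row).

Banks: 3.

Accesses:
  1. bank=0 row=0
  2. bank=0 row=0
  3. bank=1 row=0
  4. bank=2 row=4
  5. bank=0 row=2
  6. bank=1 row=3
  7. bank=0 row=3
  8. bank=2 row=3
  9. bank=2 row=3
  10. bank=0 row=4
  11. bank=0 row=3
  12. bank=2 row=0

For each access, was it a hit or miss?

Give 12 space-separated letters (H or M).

Answer: M H M M M M M M H M M M

Derivation:
Acc 1: bank0 row0 -> MISS (open row0); precharges=0
Acc 2: bank0 row0 -> HIT
Acc 3: bank1 row0 -> MISS (open row0); precharges=0
Acc 4: bank2 row4 -> MISS (open row4); precharges=0
Acc 5: bank0 row2 -> MISS (open row2); precharges=1
Acc 6: bank1 row3 -> MISS (open row3); precharges=2
Acc 7: bank0 row3 -> MISS (open row3); precharges=3
Acc 8: bank2 row3 -> MISS (open row3); precharges=4
Acc 9: bank2 row3 -> HIT
Acc 10: bank0 row4 -> MISS (open row4); precharges=5
Acc 11: bank0 row3 -> MISS (open row3); precharges=6
Acc 12: bank2 row0 -> MISS (open row0); precharges=7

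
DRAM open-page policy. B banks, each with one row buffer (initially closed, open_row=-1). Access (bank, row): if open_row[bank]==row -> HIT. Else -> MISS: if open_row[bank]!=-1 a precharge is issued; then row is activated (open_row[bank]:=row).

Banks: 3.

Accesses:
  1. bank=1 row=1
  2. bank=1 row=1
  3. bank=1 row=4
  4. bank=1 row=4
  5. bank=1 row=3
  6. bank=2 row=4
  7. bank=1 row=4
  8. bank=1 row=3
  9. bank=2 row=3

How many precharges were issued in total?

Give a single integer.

Acc 1: bank1 row1 -> MISS (open row1); precharges=0
Acc 2: bank1 row1 -> HIT
Acc 3: bank1 row4 -> MISS (open row4); precharges=1
Acc 4: bank1 row4 -> HIT
Acc 5: bank1 row3 -> MISS (open row3); precharges=2
Acc 6: bank2 row4 -> MISS (open row4); precharges=2
Acc 7: bank1 row4 -> MISS (open row4); precharges=3
Acc 8: bank1 row3 -> MISS (open row3); precharges=4
Acc 9: bank2 row3 -> MISS (open row3); precharges=5

Answer: 5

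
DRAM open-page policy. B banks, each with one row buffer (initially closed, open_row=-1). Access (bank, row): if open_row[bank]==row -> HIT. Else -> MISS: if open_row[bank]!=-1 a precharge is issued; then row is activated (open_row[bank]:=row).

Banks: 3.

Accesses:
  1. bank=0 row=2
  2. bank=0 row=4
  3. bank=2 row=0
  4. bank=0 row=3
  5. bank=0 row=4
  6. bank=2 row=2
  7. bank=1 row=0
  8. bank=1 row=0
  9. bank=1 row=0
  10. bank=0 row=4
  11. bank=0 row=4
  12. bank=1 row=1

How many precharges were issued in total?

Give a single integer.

Acc 1: bank0 row2 -> MISS (open row2); precharges=0
Acc 2: bank0 row4 -> MISS (open row4); precharges=1
Acc 3: bank2 row0 -> MISS (open row0); precharges=1
Acc 4: bank0 row3 -> MISS (open row3); precharges=2
Acc 5: bank0 row4 -> MISS (open row4); precharges=3
Acc 6: bank2 row2 -> MISS (open row2); precharges=4
Acc 7: bank1 row0 -> MISS (open row0); precharges=4
Acc 8: bank1 row0 -> HIT
Acc 9: bank1 row0 -> HIT
Acc 10: bank0 row4 -> HIT
Acc 11: bank0 row4 -> HIT
Acc 12: bank1 row1 -> MISS (open row1); precharges=5

Answer: 5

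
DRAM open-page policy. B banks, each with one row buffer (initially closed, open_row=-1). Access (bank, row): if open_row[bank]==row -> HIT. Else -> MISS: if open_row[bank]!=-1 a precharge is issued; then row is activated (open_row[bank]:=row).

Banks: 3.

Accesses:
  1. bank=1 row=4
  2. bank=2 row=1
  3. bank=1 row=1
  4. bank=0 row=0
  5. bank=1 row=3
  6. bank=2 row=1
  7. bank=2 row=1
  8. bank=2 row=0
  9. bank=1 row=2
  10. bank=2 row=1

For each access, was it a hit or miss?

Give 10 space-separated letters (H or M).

Acc 1: bank1 row4 -> MISS (open row4); precharges=0
Acc 2: bank2 row1 -> MISS (open row1); precharges=0
Acc 3: bank1 row1 -> MISS (open row1); precharges=1
Acc 4: bank0 row0 -> MISS (open row0); precharges=1
Acc 5: bank1 row3 -> MISS (open row3); precharges=2
Acc 6: bank2 row1 -> HIT
Acc 7: bank2 row1 -> HIT
Acc 8: bank2 row0 -> MISS (open row0); precharges=3
Acc 9: bank1 row2 -> MISS (open row2); precharges=4
Acc 10: bank2 row1 -> MISS (open row1); precharges=5

Answer: M M M M M H H M M M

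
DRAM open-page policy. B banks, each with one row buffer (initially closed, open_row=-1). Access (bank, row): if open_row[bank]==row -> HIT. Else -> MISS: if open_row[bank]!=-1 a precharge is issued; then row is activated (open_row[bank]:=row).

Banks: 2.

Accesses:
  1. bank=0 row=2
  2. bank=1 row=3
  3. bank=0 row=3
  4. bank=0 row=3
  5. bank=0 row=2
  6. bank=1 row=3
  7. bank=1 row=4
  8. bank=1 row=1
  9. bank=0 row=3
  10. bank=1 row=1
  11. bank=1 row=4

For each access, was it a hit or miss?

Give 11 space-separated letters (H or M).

Acc 1: bank0 row2 -> MISS (open row2); precharges=0
Acc 2: bank1 row3 -> MISS (open row3); precharges=0
Acc 3: bank0 row3 -> MISS (open row3); precharges=1
Acc 4: bank0 row3 -> HIT
Acc 5: bank0 row2 -> MISS (open row2); precharges=2
Acc 6: bank1 row3 -> HIT
Acc 7: bank1 row4 -> MISS (open row4); precharges=3
Acc 8: bank1 row1 -> MISS (open row1); precharges=4
Acc 9: bank0 row3 -> MISS (open row3); precharges=5
Acc 10: bank1 row1 -> HIT
Acc 11: bank1 row4 -> MISS (open row4); precharges=6

Answer: M M M H M H M M M H M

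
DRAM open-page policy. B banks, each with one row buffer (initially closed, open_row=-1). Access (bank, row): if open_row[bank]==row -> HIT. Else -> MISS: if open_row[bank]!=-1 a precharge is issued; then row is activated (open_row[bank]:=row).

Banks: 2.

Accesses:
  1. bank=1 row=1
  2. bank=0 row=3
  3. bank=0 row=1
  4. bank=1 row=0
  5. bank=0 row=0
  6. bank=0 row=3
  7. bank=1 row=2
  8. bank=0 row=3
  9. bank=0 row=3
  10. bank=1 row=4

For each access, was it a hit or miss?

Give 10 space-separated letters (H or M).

Answer: M M M M M M M H H M

Derivation:
Acc 1: bank1 row1 -> MISS (open row1); precharges=0
Acc 2: bank0 row3 -> MISS (open row3); precharges=0
Acc 3: bank0 row1 -> MISS (open row1); precharges=1
Acc 4: bank1 row0 -> MISS (open row0); precharges=2
Acc 5: bank0 row0 -> MISS (open row0); precharges=3
Acc 6: bank0 row3 -> MISS (open row3); precharges=4
Acc 7: bank1 row2 -> MISS (open row2); precharges=5
Acc 8: bank0 row3 -> HIT
Acc 9: bank0 row3 -> HIT
Acc 10: bank1 row4 -> MISS (open row4); precharges=6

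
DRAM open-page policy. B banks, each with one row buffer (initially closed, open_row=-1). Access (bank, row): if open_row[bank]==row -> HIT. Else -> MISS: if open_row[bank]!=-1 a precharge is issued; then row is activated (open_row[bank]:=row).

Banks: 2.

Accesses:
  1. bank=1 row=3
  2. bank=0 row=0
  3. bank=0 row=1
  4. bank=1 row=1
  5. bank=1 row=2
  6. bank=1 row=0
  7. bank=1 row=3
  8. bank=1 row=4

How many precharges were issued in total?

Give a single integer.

Acc 1: bank1 row3 -> MISS (open row3); precharges=0
Acc 2: bank0 row0 -> MISS (open row0); precharges=0
Acc 3: bank0 row1 -> MISS (open row1); precharges=1
Acc 4: bank1 row1 -> MISS (open row1); precharges=2
Acc 5: bank1 row2 -> MISS (open row2); precharges=3
Acc 6: bank1 row0 -> MISS (open row0); precharges=4
Acc 7: bank1 row3 -> MISS (open row3); precharges=5
Acc 8: bank1 row4 -> MISS (open row4); precharges=6

Answer: 6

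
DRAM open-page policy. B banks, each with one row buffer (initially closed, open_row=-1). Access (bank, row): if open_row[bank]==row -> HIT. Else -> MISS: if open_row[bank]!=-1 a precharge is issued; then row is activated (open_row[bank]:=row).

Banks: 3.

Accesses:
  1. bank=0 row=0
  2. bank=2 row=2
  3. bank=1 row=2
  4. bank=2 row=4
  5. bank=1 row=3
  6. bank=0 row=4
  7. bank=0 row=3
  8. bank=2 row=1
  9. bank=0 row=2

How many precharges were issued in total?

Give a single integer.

Answer: 6

Derivation:
Acc 1: bank0 row0 -> MISS (open row0); precharges=0
Acc 2: bank2 row2 -> MISS (open row2); precharges=0
Acc 3: bank1 row2 -> MISS (open row2); precharges=0
Acc 4: bank2 row4 -> MISS (open row4); precharges=1
Acc 5: bank1 row3 -> MISS (open row3); precharges=2
Acc 6: bank0 row4 -> MISS (open row4); precharges=3
Acc 7: bank0 row3 -> MISS (open row3); precharges=4
Acc 8: bank2 row1 -> MISS (open row1); precharges=5
Acc 9: bank0 row2 -> MISS (open row2); precharges=6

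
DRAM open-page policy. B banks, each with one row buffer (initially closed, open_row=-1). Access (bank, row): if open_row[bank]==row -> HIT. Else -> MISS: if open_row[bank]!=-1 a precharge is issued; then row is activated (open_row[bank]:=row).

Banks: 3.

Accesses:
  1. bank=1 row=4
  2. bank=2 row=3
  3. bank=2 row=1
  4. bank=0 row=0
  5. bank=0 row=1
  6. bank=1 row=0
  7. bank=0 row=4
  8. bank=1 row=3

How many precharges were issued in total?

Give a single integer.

Answer: 5

Derivation:
Acc 1: bank1 row4 -> MISS (open row4); precharges=0
Acc 2: bank2 row3 -> MISS (open row3); precharges=0
Acc 3: bank2 row1 -> MISS (open row1); precharges=1
Acc 4: bank0 row0 -> MISS (open row0); precharges=1
Acc 5: bank0 row1 -> MISS (open row1); precharges=2
Acc 6: bank1 row0 -> MISS (open row0); precharges=3
Acc 7: bank0 row4 -> MISS (open row4); precharges=4
Acc 8: bank1 row3 -> MISS (open row3); precharges=5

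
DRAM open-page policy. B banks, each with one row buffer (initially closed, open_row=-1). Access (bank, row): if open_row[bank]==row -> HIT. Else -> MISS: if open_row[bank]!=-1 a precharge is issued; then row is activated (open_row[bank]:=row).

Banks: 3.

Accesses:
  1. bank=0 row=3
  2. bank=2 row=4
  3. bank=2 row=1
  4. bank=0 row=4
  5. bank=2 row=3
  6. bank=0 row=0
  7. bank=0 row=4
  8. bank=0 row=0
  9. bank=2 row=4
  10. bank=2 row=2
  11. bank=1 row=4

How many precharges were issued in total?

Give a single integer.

Acc 1: bank0 row3 -> MISS (open row3); precharges=0
Acc 2: bank2 row4 -> MISS (open row4); precharges=0
Acc 3: bank2 row1 -> MISS (open row1); precharges=1
Acc 4: bank0 row4 -> MISS (open row4); precharges=2
Acc 5: bank2 row3 -> MISS (open row3); precharges=3
Acc 6: bank0 row0 -> MISS (open row0); precharges=4
Acc 7: bank0 row4 -> MISS (open row4); precharges=5
Acc 8: bank0 row0 -> MISS (open row0); precharges=6
Acc 9: bank2 row4 -> MISS (open row4); precharges=7
Acc 10: bank2 row2 -> MISS (open row2); precharges=8
Acc 11: bank1 row4 -> MISS (open row4); precharges=8

Answer: 8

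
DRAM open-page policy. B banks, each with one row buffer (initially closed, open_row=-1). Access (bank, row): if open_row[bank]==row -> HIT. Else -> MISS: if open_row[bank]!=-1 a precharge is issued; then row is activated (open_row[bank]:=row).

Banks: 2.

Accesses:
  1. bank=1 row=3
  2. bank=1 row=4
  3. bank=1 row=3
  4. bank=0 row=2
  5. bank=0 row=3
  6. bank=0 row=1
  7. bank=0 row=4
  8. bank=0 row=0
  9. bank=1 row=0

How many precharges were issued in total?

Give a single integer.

Acc 1: bank1 row3 -> MISS (open row3); precharges=0
Acc 2: bank1 row4 -> MISS (open row4); precharges=1
Acc 3: bank1 row3 -> MISS (open row3); precharges=2
Acc 4: bank0 row2 -> MISS (open row2); precharges=2
Acc 5: bank0 row3 -> MISS (open row3); precharges=3
Acc 6: bank0 row1 -> MISS (open row1); precharges=4
Acc 7: bank0 row4 -> MISS (open row4); precharges=5
Acc 8: bank0 row0 -> MISS (open row0); precharges=6
Acc 9: bank1 row0 -> MISS (open row0); precharges=7

Answer: 7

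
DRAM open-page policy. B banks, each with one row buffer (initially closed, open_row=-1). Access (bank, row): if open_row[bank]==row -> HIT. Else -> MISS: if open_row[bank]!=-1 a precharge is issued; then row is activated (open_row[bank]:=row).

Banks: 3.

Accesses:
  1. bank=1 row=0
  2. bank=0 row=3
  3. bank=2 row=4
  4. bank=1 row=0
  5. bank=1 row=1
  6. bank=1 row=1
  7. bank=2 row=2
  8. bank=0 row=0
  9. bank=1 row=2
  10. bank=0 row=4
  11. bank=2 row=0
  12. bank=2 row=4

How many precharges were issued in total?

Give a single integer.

Acc 1: bank1 row0 -> MISS (open row0); precharges=0
Acc 2: bank0 row3 -> MISS (open row3); precharges=0
Acc 3: bank2 row4 -> MISS (open row4); precharges=0
Acc 4: bank1 row0 -> HIT
Acc 5: bank1 row1 -> MISS (open row1); precharges=1
Acc 6: bank1 row1 -> HIT
Acc 7: bank2 row2 -> MISS (open row2); precharges=2
Acc 8: bank0 row0 -> MISS (open row0); precharges=3
Acc 9: bank1 row2 -> MISS (open row2); precharges=4
Acc 10: bank0 row4 -> MISS (open row4); precharges=5
Acc 11: bank2 row0 -> MISS (open row0); precharges=6
Acc 12: bank2 row4 -> MISS (open row4); precharges=7

Answer: 7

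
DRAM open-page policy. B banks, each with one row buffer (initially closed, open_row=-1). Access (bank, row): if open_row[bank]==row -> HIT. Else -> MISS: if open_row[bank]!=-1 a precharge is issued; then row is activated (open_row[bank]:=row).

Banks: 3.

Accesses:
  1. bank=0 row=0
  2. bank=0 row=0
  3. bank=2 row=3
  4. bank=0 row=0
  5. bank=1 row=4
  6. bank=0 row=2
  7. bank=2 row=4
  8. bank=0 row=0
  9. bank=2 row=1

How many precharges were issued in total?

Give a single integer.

Acc 1: bank0 row0 -> MISS (open row0); precharges=0
Acc 2: bank0 row0 -> HIT
Acc 3: bank2 row3 -> MISS (open row3); precharges=0
Acc 4: bank0 row0 -> HIT
Acc 5: bank1 row4 -> MISS (open row4); precharges=0
Acc 6: bank0 row2 -> MISS (open row2); precharges=1
Acc 7: bank2 row4 -> MISS (open row4); precharges=2
Acc 8: bank0 row0 -> MISS (open row0); precharges=3
Acc 9: bank2 row1 -> MISS (open row1); precharges=4

Answer: 4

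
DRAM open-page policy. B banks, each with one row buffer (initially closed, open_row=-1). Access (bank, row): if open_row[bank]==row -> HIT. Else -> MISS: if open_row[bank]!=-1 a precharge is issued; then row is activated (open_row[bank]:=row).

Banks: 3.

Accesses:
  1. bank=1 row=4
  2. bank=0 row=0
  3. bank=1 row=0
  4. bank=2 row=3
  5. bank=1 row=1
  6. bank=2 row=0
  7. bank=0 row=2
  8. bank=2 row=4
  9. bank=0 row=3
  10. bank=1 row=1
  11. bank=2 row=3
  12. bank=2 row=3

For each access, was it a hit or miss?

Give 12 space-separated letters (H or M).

Answer: M M M M M M M M M H M H

Derivation:
Acc 1: bank1 row4 -> MISS (open row4); precharges=0
Acc 2: bank0 row0 -> MISS (open row0); precharges=0
Acc 3: bank1 row0 -> MISS (open row0); precharges=1
Acc 4: bank2 row3 -> MISS (open row3); precharges=1
Acc 5: bank1 row1 -> MISS (open row1); precharges=2
Acc 6: bank2 row0 -> MISS (open row0); precharges=3
Acc 7: bank0 row2 -> MISS (open row2); precharges=4
Acc 8: bank2 row4 -> MISS (open row4); precharges=5
Acc 9: bank0 row3 -> MISS (open row3); precharges=6
Acc 10: bank1 row1 -> HIT
Acc 11: bank2 row3 -> MISS (open row3); precharges=7
Acc 12: bank2 row3 -> HIT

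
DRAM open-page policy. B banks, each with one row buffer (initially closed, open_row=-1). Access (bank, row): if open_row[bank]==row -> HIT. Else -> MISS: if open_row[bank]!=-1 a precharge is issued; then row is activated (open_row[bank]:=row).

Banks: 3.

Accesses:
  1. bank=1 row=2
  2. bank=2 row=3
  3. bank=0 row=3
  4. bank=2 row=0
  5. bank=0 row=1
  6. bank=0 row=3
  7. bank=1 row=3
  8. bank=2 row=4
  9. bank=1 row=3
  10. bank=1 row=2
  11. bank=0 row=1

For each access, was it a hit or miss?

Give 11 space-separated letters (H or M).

Acc 1: bank1 row2 -> MISS (open row2); precharges=0
Acc 2: bank2 row3 -> MISS (open row3); precharges=0
Acc 3: bank0 row3 -> MISS (open row3); precharges=0
Acc 4: bank2 row0 -> MISS (open row0); precharges=1
Acc 5: bank0 row1 -> MISS (open row1); precharges=2
Acc 6: bank0 row3 -> MISS (open row3); precharges=3
Acc 7: bank1 row3 -> MISS (open row3); precharges=4
Acc 8: bank2 row4 -> MISS (open row4); precharges=5
Acc 9: bank1 row3 -> HIT
Acc 10: bank1 row2 -> MISS (open row2); precharges=6
Acc 11: bank0 row1 -> MISS (open row1); precharges=7

Answer: M M M M M M M M H M M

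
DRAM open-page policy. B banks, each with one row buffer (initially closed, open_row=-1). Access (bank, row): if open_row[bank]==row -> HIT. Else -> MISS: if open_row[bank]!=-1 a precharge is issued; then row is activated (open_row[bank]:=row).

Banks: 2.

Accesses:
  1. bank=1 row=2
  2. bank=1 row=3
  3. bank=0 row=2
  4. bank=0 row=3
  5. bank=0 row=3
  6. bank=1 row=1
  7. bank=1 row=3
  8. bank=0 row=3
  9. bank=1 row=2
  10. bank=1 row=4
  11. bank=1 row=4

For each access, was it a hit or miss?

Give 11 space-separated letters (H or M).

Acc 1: bank1 row2 -> MISS (open row2); precharges=0
Acc 2: bank1 row3 -> MISS (open row3); precharges=1
Acc 3: bank0 row2 -> MISS (open row2); precharges=1
Acc 4: bank0 row3 -> MISS (open row3); precharges=2
Acc 5: bank0 row3 -> HIT
Acc 6: bank1 row1 -> MISS (open row1); precharges=3
Acc 7: bank1 row3 -> MISS (open row3); precharges=4
Acc 8: bank0 row3 -> HIT
Acc 9: bank1 row2 -> MISS (open row2); precharges=5
Acc 10: bank1 row4 -> MISS (open row4); precharges=6
Acc 11: bank1 row4 -> HIT

Answer: M M M M H M M H M M H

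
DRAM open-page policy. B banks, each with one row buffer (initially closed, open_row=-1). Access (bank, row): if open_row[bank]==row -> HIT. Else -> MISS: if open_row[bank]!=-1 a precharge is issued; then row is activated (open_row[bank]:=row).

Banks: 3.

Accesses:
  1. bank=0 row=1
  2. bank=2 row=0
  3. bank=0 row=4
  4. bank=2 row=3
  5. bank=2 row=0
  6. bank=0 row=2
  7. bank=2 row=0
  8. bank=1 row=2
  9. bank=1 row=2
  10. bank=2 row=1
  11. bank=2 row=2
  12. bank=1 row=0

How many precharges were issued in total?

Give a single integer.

Acc 1: bank0 row1 -> MISS (open row1); precharges=0
Acc 2: bank2 row0 -> MISS (open row0); precharges=0
Acc 3: bank0 row4 -> MISS (open row4); precharges=1
Acc 4: bank2 row3 -> MISS (open row3); precharges=2
Acc 5: bank2 row0 -> MISS (open row0); precharges=3
Acc 6: bank0 row2 -> MISS (open row2); precharges=4
Acc 7: bank2 row0 -> HIT
Acc 8: bank1 row2 -> MISS (open row2); precharges=4
Acc 9: bank1 row2 -> HIT
Acc 10: bank2 row1 -> MISS (open row1); precharges=5
Acc 11: bank2 row2 -> MISS (open row2); precharges=6
Acc 12: bank1 row0 -> MISS (open row0); precharges=7

Answer: 7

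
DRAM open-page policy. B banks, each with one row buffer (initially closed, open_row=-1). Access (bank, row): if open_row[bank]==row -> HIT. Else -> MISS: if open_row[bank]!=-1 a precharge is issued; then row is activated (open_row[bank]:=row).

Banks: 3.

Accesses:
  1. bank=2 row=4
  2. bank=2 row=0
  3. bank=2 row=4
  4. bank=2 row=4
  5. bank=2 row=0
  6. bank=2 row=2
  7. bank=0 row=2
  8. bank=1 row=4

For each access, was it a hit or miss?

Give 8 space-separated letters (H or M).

Answer: M M M H M M M M

Derivation:
Acc 1: bank2 row4 -> MISS (open row4); precharges=0
Acc 2: bank2 row0 -> MISS (open row0); precharges=1
Acc 3: bank2 row4 -> MISS (open row4); precharges=2
Acc 4: bank2 row4 -> HIT
Acc 5: bank2 row0 -> MISS (open row0); precharges=3
Acc 6: bank2 row2 -> MISS (open row2); precharges=4
Acc 7: bank0 row2 -> MISS (open row2); precharges=4
Acc 8: bank1 row4 -> MISS (open row4); precharges=4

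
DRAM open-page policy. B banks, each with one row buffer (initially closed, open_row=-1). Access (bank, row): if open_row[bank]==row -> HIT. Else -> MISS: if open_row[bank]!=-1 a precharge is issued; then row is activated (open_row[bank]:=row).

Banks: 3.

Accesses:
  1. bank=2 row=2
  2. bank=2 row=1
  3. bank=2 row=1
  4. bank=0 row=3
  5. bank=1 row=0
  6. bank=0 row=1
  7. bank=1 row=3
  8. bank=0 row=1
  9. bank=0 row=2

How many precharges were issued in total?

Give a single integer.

Acc 1: bank2 row2 -> MISS (open row2); precharges=0
Acc 2: bank2 row1 -> MISS (open row1); precharges=1
Acc 3: bank2 row1 -> HIT
Acc 4: bank0 row3 -> MISS (open row3); precharges=1
Acc 5: bank1 row0 -> MISS (open row0); precharges=1
Acc 6: bank0 row1 -> MISS (open row1); precharges=2
Acc 7: bank1 row3 -> MISS (open row3); precharges=3
Acc 8: bank0 row1 -> HIT
Acc 9: bank0 row2 -> MISS (open row2); precharges=4

Answer: 4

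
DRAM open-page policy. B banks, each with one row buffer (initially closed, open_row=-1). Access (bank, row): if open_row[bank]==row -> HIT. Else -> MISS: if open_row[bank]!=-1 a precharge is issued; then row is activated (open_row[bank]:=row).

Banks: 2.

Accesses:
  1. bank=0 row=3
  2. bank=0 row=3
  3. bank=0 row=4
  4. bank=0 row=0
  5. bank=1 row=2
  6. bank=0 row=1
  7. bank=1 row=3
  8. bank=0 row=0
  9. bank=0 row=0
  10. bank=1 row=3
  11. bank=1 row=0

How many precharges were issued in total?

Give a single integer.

Answer: 6

Derivation:
Acc 1: bank0 row3 -> MISS (open row3); precharges=0
Acc 2: bank0 row3 -> HIT
Acc 3: bank0 row4 -> MISS (open row4); precharges=1
Acc 4: bank0 row0 -> MISS (open row0); precharges=2
Acc 5: bank1 row2 -> MISS (open row2); precharges=2
Acc 6: bank0 row1 -> MISS (open row1); precharges=3
Acc 7: bank1 row3 -> MISS (open row3); precharges=4
Acc 8: bank0 row0 -> MISS (open row0); precharges=5
Acc 9: bank0 row0 -> HIT
Acc 10: bank1 row3 -> HIT
Acc 11: bank1 row0 -> MISS (open row0); precharges=6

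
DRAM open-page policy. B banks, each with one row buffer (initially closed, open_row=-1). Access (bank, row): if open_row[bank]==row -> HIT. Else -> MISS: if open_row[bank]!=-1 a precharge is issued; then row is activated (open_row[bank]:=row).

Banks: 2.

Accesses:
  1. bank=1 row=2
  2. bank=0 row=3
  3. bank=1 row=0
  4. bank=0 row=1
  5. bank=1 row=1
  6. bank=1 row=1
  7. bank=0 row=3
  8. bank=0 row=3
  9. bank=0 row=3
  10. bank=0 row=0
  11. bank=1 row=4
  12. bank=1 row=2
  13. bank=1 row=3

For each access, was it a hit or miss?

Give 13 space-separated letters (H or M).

Acc 1: bank1 row2 -> MISS (open row2); precharges=0
Acc 2: bank0 row3 -> MISS (open row3); precharges=0
Acc 3: bank1 row0 -> MISS (open row0); precharges=1
Acc 4: bank0 row1 -> MISS (open row1); precharges=2
Acc 5: bank1 row1 -> MISS (open row1); precharges=3
Acc 6: bank1 row1 -> HIT
Acc 7: bank0 row3 -> MISS (open row3); precharges=4
Acc 8: bank0 row3 -> HIT
Acc 9: bank0 row3 -> HIT
Acc 10: bank0 row0 -> MISS (open row0); precharges=5
Acc 11: bank1 row4 -> MISS (open row4); precharges=6
Acc 12: bank1 row2 -> MISS (open row2); precharges=7
Acc 13: bank1 row3 -> MISS (open row3); precharges=8

Answer: M M M M M H M H H M M M M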